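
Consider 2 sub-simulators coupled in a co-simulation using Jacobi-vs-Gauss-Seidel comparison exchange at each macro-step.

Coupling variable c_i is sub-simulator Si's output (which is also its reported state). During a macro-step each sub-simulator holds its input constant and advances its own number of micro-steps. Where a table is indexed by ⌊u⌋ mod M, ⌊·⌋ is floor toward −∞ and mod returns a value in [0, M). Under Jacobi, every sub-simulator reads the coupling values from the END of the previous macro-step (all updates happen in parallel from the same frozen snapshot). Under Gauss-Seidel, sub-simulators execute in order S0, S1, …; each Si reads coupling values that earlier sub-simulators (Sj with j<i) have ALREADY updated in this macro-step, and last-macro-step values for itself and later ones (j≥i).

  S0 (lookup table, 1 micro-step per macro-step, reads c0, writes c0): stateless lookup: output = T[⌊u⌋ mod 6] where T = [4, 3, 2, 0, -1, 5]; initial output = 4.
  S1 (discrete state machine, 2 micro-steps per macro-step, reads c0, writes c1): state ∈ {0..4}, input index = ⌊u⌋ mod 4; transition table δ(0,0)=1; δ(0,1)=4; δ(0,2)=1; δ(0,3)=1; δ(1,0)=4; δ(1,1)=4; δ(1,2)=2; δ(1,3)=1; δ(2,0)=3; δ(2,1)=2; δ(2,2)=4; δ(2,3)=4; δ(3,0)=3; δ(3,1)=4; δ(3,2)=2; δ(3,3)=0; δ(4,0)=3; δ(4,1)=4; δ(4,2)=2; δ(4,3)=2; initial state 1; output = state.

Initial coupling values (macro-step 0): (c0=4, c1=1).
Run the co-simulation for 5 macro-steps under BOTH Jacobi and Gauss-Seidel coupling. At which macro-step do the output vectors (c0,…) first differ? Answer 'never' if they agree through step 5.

[Jacobi] macro 1: S0 reads c0=4 → after 1×micro: -1; S1 reads c0=4 → after 2×micro: 3 ⇒ (c0=-1, c1=3)
[Jacobi] macro 2: S0 reads c0=-1 → after 1×micro: 5; S1 reads c0=-1 → after 2×micro: 1 ⇒ (c0=5, c1=1)
[Jacobi] macro 3: S0 reads c0=5 → after 1×micro: 5; S1 reads c0=5 → after 2×micro: 4 ⇒ (c0=5, c1=4)
[Jacobi] macro 4: S0 reads c0=5 → after 1×micro: 5; S1 reads c0=5 → after 2×micro: 4 ⇒ (c0=5, c1=4)
[Jacobi] macro 5: S0 reads c0=5 → after 1×micro: 5; S1 reads c0=5 → after 2×micro: 4 ⇒ (c0=5, c1=4)
[Gauss-Seidel] macro 1: S0 reads c0=4 → after 1×micro: -1; S1 reads c0=-1 → after 2×micro: 1 ⇒ (c0=-1, c1=1)
[Gauss-Seidel] macro 2: S0 reads c0=-1 → after 1×micro: 5; S1 reads c0=5 → after 2×micro: 4 ⇒ (c0=5, c1=4)
[Gauss-Seidel] macro 3: S0 reads c0=5 → after 1×micro: 5; S1 reads c0=5 → after 2×micro: 4 ⇒ (c0=5, c1=4)
[Gauss-Seidel] macro 4: S0 reads c0=5 → after 1×micro: 5; S1 reads c0=5 → after 2×micro: 4 ⇒ (c0=5, c1=4)
[Gauss-Seidel] macro 5: S0 reads c0=5 → after 1×micro: 5; S1 reads c0=5 → after 2×micro: 4 ⇒ (c0=5, c1=4)

first divergence at macro-step: 1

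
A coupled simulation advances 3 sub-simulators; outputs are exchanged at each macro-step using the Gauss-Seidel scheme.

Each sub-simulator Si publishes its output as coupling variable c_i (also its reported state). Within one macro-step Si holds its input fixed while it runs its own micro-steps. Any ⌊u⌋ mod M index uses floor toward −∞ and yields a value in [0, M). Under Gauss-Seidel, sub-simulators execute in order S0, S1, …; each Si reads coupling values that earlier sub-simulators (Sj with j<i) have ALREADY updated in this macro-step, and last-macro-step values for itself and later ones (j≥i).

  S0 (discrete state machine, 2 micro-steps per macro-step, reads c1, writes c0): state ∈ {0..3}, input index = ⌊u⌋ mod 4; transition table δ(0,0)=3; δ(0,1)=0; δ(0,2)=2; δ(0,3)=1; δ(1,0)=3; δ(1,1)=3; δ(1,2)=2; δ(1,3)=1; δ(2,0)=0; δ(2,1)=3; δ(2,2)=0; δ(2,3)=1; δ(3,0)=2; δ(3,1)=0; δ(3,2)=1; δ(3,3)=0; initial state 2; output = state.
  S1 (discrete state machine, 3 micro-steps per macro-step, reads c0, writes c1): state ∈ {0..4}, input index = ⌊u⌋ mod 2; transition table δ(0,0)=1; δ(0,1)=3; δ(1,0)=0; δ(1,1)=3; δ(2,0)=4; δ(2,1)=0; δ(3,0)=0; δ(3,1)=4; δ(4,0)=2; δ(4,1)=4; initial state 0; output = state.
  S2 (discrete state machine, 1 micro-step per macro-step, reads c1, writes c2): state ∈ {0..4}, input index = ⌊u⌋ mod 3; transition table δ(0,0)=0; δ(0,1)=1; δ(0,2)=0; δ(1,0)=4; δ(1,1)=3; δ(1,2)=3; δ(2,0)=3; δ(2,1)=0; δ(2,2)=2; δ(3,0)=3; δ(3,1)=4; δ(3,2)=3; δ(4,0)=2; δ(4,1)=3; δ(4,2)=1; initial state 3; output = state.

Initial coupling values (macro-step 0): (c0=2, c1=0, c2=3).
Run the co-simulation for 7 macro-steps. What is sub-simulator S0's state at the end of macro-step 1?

S0 state at macro-step 1 = 3

macro 1: S0 reads c1=0 → after 2×micro: 3; S1 reads c0=3 → after 3×micro: 4; S2 reads c1=4 → after 1×micro: 4 ⇒ (c0=3, c1=4, c2=4)
macro 2: S0 reads c1=4 → after 2×micro: 0; S1 reads c0=0 → after 3×micro: 2; S2 reads c1=2 → after 1×micro: 1 ⇒ (c0=0, c1=2, c2=1)
macro 3: S0 reads c1=2 → after 2×micro: 0; S1 reads c0=0 → after 3×micro: 4; S2 reads c1=4 → after 1×micro: 3 ⇒ (c0=0, c1=4, c2=3)
macro 4: S0 reads c1=4 → after 2×micro: 2; S1 reads c0=2 → after 3×micro: 2; S2 reads c1=2 → after 1×micro: 3 ⇒ (c0=2, c1=2, c2=3)
macro 5: S0 reads c1=2 → after 2×micro: 2; S1 reads c0=2 → after 3×micro: 4; S2 reads c1=4 → after 1×micro: 4 ⇒ (c0=2, c1=4, c2=4)
macro 6: S0 reads c1=4 → after 2×micro: 3; S1 reads c0=3 → after 3×micro: 4; S2 reads c1=4 → after 1×micro: 3 ⇒ (c0=3, c1=4, c2=3)
macro 7: S0 reads c1=4 → after 2×micro: 0; S1 reads c0=0 → after 3×micro: 2; S2 reads c1=2 → after 1×micro: 3 ⇒ (c0=0, c1=2, c2=3)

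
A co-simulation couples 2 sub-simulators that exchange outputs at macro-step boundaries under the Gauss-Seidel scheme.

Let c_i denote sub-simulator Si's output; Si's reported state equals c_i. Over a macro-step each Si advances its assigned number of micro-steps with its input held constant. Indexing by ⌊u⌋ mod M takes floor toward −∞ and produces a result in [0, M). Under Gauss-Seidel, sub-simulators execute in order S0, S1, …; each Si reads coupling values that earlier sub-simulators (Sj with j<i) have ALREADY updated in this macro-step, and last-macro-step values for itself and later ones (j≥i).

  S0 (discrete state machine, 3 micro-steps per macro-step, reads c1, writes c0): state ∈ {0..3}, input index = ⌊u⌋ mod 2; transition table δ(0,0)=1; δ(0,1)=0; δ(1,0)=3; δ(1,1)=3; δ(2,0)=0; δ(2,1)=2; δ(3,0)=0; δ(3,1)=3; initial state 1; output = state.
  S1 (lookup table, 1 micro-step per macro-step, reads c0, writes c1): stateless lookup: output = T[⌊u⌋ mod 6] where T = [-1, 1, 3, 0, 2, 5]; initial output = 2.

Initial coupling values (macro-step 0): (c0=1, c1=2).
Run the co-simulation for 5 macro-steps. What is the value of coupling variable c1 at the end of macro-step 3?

macro 1: S0 reads c1=2 → after 3×micro: 1; S1 reads c0=1 → after 1×micro: 1 ⇒ (c0=1, c1=1)
macro 2: S0 reads c1=1 → after 3×micro: 3; S1 reads c0=3 → after 1×micro: 0 ⇒ (c0=3, c1=0)
macro 3: S0 reads c1=0 → after 3×micro: 3; S1 reads c0=3 → after 1×micro: 0 ⇒ (c0=3, c1=0)
macro 4: S0 reads c1=0 → after 3×micro: 3; S1 reads c0=3 → after 1×micro: 0 ⇒ (c0=3, c1=0)
macro 5: S0 reads c1=0 → after 3×micro: 3; S1 reads c0=3 → after 1×micro: 0 ⇒ (c0=3, c1=0)

c1 at macro-step 3 = 0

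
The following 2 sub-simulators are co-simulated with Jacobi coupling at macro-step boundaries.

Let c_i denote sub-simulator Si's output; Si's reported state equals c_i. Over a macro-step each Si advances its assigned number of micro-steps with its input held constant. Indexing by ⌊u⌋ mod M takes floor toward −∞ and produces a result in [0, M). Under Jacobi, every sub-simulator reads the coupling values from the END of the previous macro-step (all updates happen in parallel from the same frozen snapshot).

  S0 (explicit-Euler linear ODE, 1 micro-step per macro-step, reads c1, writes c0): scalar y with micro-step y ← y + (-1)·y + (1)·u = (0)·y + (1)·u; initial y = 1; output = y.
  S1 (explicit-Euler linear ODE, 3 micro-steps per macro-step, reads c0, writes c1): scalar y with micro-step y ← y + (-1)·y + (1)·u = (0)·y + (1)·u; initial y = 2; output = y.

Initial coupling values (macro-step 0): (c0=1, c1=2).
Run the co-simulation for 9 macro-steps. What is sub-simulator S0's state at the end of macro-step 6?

S0 state at macro-step 6 = 1

macro 1: S0 reads c1=2 → after 1×micro: 2; S1 reads c0=1 → after 3×micro: 1 ⇒ (c0=2, c1=1)
macro 2: S0 reads c1=1 → after 1×micro: 1; S1 reads c0=2 → after 3×micro: 2 ⇒ (c0=1, c1=2)
macro 3: S0 reads c1=2 → after 1×micro: 2; S1 reads c0=1 → after 3×micro: 1 ⇒ (c0=2, c1=1)
macro 4: S0 reads c1=1 → after 1×micro: 1; S1 reads c0=2 → after 3×micro: 2 ⇒ (c0=1, c1=2)
macro 5: S0 reads c1=2 → after 1×micro: 2; S1 reads c0=1 → after 3×micro: 1 ⇒ (c0=2, c1=1)
macro 6: S0 reads c1=1 → after 1×micro: 1; S1 reads c0=2 → after 3×micro: 2 ⇒ (c0=1, c1=2)
macro 7: S0 reads c1=2 → after 1×micro: 2; S1 reads c0=1 → after 3×micro: 1 ⇒ (c0=2, c1=1)
macro 8: S0 reads c1=1 → after 1×micro: 1; S1 reads c0=2 → after 3×micro: 2 ⇒ (c0=1, c1=2)
macro 9: S0 reads c1=2 → after 1×micro: 2; S1 reads c0=1 → after 3×micro: 1 ⇒ (c0=2, c1=1)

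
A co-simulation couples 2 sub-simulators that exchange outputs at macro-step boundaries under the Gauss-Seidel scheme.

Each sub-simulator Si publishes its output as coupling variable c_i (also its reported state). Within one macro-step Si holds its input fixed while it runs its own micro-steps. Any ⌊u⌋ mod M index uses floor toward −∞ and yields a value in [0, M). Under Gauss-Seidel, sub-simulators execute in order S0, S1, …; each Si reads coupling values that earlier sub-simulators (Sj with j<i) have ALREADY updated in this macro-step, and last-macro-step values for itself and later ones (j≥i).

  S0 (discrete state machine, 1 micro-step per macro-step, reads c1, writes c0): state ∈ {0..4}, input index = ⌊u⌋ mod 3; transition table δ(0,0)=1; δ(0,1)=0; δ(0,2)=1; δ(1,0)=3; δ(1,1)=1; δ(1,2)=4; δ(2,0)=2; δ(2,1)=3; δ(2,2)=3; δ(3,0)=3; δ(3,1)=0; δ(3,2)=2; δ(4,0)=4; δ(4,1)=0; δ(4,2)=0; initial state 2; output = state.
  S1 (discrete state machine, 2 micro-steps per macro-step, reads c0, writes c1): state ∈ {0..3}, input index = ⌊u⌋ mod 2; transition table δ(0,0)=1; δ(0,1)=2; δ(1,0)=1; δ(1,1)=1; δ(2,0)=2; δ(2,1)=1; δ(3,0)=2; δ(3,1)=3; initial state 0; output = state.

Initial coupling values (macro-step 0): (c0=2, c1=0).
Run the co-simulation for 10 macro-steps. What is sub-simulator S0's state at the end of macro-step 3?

macro 1: S0 reads c1=0 → after 1×micro: 2; S1 reads c0=2 → after 2×micro: 1 ⇒ (c0=2, c1=1)
macro 2: S0 reads c1=1 → after 1×micro: 3; S1 reads c0=3 → after 2×micro: 1 ⇒ (c0=3, c1=1)
macro 3: S0 reads c1=1 → after 1×micro: 0; S1 reads c0=0 → after 2×micro: 1 ⇒ (c0=0, c1=1)
macro 4: S0 reads c1=1 → after 1×micro: 0; S1 reads c0=0 → after 2×micro: 1 ⇒ (c0=0, c1=1)
macro 5: S0 reads c1=1 → after 1×micro: 0; S1 reads c0=0 → after 2×micro: 1 ⇒ (c0=0, c1=1)
macro 6: S0 reads c1=1 → after 1×micro: 0; S1 reads c0=0 → after 2×micro: 1 ⇒ (c0=0, c1=1)
macro 7: S0 reads c1=1 → after 1×micro: 0; S1 reads c0=0 → after 2×micro: 1 ⇒ (c0=0, c1=1)
macro 8: S0 reads c1=1 → after 1×micro: 0; S1 reads c0=0 → after 2×micro: 1 ⇒ (c0=0, c1=1)
macro 9: S0 reads c1=1 → after 1×micro: 0; S1 reads c0=0 → after 2×micro: 1 ⇒ (c0=0, c1=1)
macro 10: S0 reads c1=1 → after 1×micro: 0; S1 reads c0=0 → after 2×micro: 1 ⇒ (c0=0, c1=1)

S0 state at macro-step 3 = 0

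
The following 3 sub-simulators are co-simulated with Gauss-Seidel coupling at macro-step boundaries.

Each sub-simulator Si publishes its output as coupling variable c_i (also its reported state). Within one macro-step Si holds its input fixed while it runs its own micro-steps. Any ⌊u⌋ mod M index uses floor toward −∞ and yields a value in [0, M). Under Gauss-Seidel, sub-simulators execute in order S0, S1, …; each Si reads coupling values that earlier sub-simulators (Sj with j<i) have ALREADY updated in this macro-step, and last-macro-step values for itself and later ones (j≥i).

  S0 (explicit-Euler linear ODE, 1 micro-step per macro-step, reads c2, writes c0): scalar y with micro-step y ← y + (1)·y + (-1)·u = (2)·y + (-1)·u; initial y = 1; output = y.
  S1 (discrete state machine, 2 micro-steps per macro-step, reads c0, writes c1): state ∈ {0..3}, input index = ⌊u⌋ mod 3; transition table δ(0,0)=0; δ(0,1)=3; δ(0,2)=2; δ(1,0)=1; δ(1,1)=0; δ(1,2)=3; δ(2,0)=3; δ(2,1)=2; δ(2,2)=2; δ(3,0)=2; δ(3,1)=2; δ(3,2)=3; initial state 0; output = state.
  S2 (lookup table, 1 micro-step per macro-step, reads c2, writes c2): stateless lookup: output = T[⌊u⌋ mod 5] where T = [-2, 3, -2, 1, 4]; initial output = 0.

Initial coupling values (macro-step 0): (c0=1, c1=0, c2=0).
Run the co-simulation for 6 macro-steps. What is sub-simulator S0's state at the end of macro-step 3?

S0 state at macro-step 3 = 11

macro 1: S0 reads c2=0 → after 1×micro: 2; S1 reads c0=2 → after 2×micro: 2; S2 reads c2=0 → after 1×micro: -2 ⇒ (c0=2, c1=2, c2=-2)
macro 2: S0 reads c2=-2 → after 1×micro: 6; S1 reads c0=6 → after 2×micro: 2; S2 reads c2=-2 → after 1×micro: 1 ⇒ (c0=6, c1=2, c2=1)
macro 3: S0 reads c2=1 → after 1×micro: 11; S1 reads c0=11 → after 2×micro: 2; S2 reads c2=1 → after 1×micro: 3 ⇒ (c0=11, c1=2, c2=3)
macro 4: S0 reads c2=3 → after 1×micro: 19; S1 reads c0=19 → after 2×micro: 2; S2 reads c2=3 → after 1×micro: 1 ⇒ (c0=19, c1=2, c2=1)
macro 5: S0 reads c2=1 → after 1×micro: 37; S1 reads c0=37 → after 2×micro: 2; S2 reads c2=1 → after 1×micro: 3 ⇒ (c0=37, c1=2, c2=3)
macro 6: S0 reads c2=3 → after 1×micro: 71; S1 reads c0=71 → after 2×micro: 2; S2 reads c2=3 → after 1×micro: 1 ⇒ (c0=71, c1=2, c2=1)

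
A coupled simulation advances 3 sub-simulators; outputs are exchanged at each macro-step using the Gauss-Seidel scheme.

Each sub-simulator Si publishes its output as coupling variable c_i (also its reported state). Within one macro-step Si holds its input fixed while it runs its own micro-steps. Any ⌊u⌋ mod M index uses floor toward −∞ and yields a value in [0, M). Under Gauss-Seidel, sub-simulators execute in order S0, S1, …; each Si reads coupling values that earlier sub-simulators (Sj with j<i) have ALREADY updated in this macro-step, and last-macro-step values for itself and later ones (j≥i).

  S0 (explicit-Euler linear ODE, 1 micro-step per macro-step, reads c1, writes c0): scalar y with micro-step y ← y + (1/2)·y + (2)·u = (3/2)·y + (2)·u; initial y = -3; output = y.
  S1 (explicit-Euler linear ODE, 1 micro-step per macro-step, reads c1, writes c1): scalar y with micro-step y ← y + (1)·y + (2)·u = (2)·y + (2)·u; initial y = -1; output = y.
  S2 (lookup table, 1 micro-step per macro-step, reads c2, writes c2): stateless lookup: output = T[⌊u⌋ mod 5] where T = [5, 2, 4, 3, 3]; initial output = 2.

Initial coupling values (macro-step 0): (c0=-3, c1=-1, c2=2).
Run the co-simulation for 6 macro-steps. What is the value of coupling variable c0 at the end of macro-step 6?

macro 1: S0 reads c1=-1 → after 1×micro: -13/2; S1 reads c1=-1 → after 1×micro: -4; S2 reads c2=2 → after 1×micro: 4 ⇒ (c0=-13/2, c1=-4, c2=4)
macro 2: S0 reads c1=-4 → after 1×micro: -71/4; S1 reads c1=-4 → after 1×micro: -16; S2 reads c2=4 → after 1×micro: 3 ⇒ (c0=-71/4, c1=-16, c2=3)
macro 3: S0 reads c1=-16 → after 1×micro: -469/8; S1 reads c1=-16 → after 1×micro: -64; S2 reads c2=3 → after 1×micro: 3 ⇒ (c0=-469/8, c1=-64, c2=3)
macro 4: S0 reads c1=-64 → after 1×micro: -3455/16; S1 reads c1=-64 → after 1×micro: -256; S2 reads c2=3 → after 1×micro: 3 ⇒ (c0=-3455/16, c1=-256, c2=3)
macro 5: S0 reads c1=-256 → after 1×micro: -26749/32; S1 reads c1=-256 → after 1×micro: -1024; S2 reads c2=3 → after 1×micro: 3 ⇒ (c0=-26749/32, c1=-1024, c2=3)
macro 6: S0 reads c1=-1024 → after 1×micro: -211319/64; S1 reads c1=-1024 → after 1×micro: -4096; S2 reads c2=3 → after 1×micro: 3 ⇒ (c0=-211319/64, c1=-4096, c2=3)

c0 at macro-step 6 = -211319/64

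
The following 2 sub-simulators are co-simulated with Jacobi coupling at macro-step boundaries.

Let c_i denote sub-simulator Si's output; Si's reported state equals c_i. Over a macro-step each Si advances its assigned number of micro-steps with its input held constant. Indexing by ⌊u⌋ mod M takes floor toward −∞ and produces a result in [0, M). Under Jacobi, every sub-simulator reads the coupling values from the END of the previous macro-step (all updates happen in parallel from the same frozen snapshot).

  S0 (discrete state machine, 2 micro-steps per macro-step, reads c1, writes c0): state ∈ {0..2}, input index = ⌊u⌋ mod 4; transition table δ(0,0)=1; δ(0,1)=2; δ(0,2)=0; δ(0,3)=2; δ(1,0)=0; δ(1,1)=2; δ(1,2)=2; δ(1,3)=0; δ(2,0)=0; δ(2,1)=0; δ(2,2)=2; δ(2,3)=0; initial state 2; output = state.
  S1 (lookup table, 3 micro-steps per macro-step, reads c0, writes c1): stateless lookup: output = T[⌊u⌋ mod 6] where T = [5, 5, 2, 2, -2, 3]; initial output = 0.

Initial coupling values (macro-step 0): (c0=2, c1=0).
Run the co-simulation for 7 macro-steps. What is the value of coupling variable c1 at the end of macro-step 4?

c1 at macro-step 4 = 2

macro 1: S0 reads c1=0 → after 2×micro: 1; S1 reads c0=2 → after 3×micro: 2 ⇒ (c0=1, c1=2)
macro 2: S0 reads c1=2 → after 2×micro: 2; S1 reads c0=1 → after 3×micro: 5 ⇒ (c0=2, c1=5)
macro 3: S0 reads c1=5 → after 2×micro: 2; S1 reads c0=2 → after 3×micro: 2 ⇒ (c0=2, c1=2)
macro 4: S0 reads c1=2 → after 2×micro: 2; S1 reads c0=2 → after 3×micro: 2 ⇒ (c0=2, c1=2)
macro 5: S0 reads c1=2 → after 2×micro: 2; S1 reads c0=2 → after 3×micro: 2 ⇒ (c0=2, c1=2)
macro 6: S0 reads c1=2 → after 2×micro: 2; S1 reads c0=2 → after 3×micro: 2 ⇒ (c0=2, c1=2)
macro 7: S0 reads c1=2 → after 2×micro: 2; S1 reads c0=2 → after 3×micro: 2 ⇒ (c0=2, c1=2)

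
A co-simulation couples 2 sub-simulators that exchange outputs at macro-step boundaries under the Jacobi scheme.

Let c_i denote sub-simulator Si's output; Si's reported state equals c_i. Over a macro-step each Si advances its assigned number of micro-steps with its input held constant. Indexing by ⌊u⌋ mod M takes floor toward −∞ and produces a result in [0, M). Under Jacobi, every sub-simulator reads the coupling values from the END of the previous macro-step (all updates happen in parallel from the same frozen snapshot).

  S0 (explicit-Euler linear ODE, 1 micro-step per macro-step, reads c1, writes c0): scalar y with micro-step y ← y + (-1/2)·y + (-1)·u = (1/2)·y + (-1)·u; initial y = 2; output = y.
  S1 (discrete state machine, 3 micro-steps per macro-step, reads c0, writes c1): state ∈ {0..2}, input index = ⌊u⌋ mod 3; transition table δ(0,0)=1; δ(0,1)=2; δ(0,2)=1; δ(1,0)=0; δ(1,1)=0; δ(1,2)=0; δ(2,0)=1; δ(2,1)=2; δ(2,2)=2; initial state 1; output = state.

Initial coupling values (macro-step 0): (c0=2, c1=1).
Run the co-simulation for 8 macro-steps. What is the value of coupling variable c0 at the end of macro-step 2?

macro 1: S0 reads c1=1 → after 1×micro: 0; S1 reads c0=2 → after 3×micro: 0 ⇒ (c0=0, c1=0)
macro 2: S0 reads c1=0 → after 1×micro: 0; S1 reads c0=0 → after 3×micro: 1 ⇒ (c0=0, c1=1)
macro 3: S0 reads c1=1 → after 1×micro: -1; S1 reads c0=0 → after 3×micro: 0 ⇒ (c0=-1, c1=0)
macro 4: S0 reads c1=0 → after 1×micro: -1/2; S1 reads c0=-1 → after 3×micro: 1 ⇒ (c0=-1/2, c1=1)
macro 5: S0 reads c1=1 → after 1×micro: -5/4; S1 reads c0=-1/2 → after 3×micro: 0 ⇒ (c0=-5/4, c1=0)
macro 6: S0 reads c1=0 → after 1×micro: -5/8; S1 reads c0=-5/4 → after 3×micro: 2 ⇒ (c0=-5/8, c1=2)
macro 7: S0 reads c1=2 → after 1×micro: -37/16; S1 reads c0=-5/8 → after 3×micro: 2 ⇒ (c0=-37/16, c1=2)
macro 8: S0 reads c1=2 → after 1×micro: -101/32; S1 reads c0=-37/16 → after 3×micro: 1 ⇒ (c0=-101/32, c1=1)

c0 at macro-step 2 = 0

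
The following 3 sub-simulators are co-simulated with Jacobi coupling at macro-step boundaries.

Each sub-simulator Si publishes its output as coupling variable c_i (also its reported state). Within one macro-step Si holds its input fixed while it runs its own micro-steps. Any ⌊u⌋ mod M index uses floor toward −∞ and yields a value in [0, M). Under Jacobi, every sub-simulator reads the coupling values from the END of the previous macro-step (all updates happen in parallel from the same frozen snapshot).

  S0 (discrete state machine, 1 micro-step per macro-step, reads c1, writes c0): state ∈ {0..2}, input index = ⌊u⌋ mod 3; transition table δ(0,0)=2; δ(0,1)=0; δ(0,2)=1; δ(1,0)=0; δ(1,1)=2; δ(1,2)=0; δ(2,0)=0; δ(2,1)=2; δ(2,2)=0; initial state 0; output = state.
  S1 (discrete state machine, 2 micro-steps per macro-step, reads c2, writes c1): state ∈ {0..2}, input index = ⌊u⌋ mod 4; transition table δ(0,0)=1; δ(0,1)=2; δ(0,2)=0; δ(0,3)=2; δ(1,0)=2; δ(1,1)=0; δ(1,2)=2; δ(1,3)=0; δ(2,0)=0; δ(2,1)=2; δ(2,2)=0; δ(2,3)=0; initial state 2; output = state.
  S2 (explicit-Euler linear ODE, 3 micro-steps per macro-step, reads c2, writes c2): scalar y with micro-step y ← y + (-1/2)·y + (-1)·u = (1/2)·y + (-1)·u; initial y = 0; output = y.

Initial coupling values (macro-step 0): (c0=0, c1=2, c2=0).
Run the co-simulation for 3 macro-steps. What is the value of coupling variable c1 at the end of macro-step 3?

macro 1: S0 reads c1=2 → after 1×micro: 1; S1 reads c2=0 → after 2×micro: 1; S2 reads c2=0 → after 3×micro: 0 ⇒ (c0=1, c1=1, c2=0)
macro 2: S0 reads c1=1 → after 1×micro: 2; S1 reads c2=0 → after 2×micro: 0; S2 reads c2=0 → after 3×micro: 0 ⇒ (c0=2, c1=0, c2=0)
macro 3: S0 reads c1=0 → after 1×micro: 0; S1 reads c2=0 → after 2×micro: 2; S2 reads c2=0 → after 3×micro: 0 ⇒ (c0=0, c1=2, c2=0)

c1 at macro-step 3 = 2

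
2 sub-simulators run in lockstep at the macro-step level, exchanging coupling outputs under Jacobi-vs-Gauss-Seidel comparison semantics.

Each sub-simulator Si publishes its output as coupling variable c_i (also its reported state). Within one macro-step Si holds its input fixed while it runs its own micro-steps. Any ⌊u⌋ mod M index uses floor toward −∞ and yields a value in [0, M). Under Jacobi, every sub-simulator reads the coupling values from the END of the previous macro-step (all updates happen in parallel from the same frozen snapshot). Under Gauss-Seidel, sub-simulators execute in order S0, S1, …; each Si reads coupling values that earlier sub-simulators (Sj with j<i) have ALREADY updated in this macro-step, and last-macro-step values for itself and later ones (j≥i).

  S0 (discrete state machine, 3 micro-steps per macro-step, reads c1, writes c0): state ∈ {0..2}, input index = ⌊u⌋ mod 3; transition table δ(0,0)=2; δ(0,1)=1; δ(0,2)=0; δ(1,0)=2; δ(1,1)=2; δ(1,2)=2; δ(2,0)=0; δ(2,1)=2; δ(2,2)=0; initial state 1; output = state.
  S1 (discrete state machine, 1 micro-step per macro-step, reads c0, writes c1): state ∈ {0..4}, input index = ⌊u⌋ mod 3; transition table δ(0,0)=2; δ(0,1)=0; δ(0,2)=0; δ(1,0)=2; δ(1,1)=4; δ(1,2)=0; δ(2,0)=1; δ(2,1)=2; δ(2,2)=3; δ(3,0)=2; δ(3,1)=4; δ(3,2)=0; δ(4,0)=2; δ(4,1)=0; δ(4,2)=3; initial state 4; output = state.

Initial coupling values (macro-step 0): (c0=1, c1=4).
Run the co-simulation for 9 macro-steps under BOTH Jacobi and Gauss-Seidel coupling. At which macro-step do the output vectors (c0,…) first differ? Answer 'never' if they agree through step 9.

first divergence at macro-step: 1

[Jacobi] macro 1: S0 reads c1=4 → after 3×micro: 2; S1 reads c0=1 → after 1×micro: 0 ⇒ (c0=2, c1=0)
[Jacobi] macro 2: S0 reads c1=0 → after 3×micro: 0; S1 reads c0=2 → after 1×micro: 0 ⇒ (c0=0, c1=0)
[Jacobi] macro 3: S0 reads c1=0 → after 3×micro: 2; S1 reads c0=0 → after 1×micro: 2 ⇒ (c0=2, c1=2)
[Jacobi] macro 4: S0 reads c1=2 → after 3×micro: 0; S1 reads c0=2 → after 1×micro: 3 ⇒ (c0=0, c1=3)
[Jacobi] macro 5: S0 reads c1=3 → after 3×micro: 2; S1 reads c0=0 → after 1×micro: 2 ⇒ (c0=2, c1=2)
[Jacobi] macro 6: S0 reads c1=2 → after 3×micro: 0; S1 reads c0=2 → after 1×micro: 3 ⇒ (c0=0, c1=3)
[Jacobi] macro 7: S0 reads c1=3 → after 3×micro: 2; S1 reads c0=0 → after 1×micro: 2 ⇒ (c0=2, c1=2)
[Jacobi] macro 8: S0 reads c1=2 → after 3×micro: 0; S1 reads c0=2 → after 1×micro: 3 ⇒ (c0=0, c1=3)
[Jacobi] macro 9: S0 reads c1=3 → after 3×micro: 2; S1 reads c0=0 → after 1×micro: 2 ⇒ (c0=2, c1=2)
[Gauss-Seidel] macro 1: S0 reads c1=4 → after 3×micro: 2; S1 reads c0=2 → after 1×micro: 3 ⇒ (c0=2, c1=3)
[Gauss-Seidel] macro 2: S0 reads c1=3 → after 3×micro: 0; S1 reads c0=0 → after 1×micro: 2 ⇒ (c0=0, c1=2)
[Gauss-Seidel] macro 3: S0 reads c1=2 → after 3×micro: 0; S1 reads c0=0 → after 1×micro: 1 ⇒ (c0=0, c1=1)
[Gauss-Seidel] macro 4: S0 reads c1=1 → after 3×micro: 2; S1 reads c0=2 → after 1×micro: 0 ⇒ (c0=2, c1=0)
[Gauss-Seidel] macro 5: S0 reads c1=0 → after 3×micro: 0; S1 reads c0=0 → after 1×micro: 2 ⇒ (c0=0, c1=2)
[Gauss-Seidel] macro 6: S0 reads c1=2 → after 3×micro: 0; S1 reads c0=0 → after 1×micro: 1 ⇒ (c0=0, c1=1)
[Gauss-Seidel] macro 7: S0 reads c1=1 → after 3×micro: 2; S1 reads c0=2 → after 1×micro: 0 ⇒ (c0=2, c1=0)
[Gauss-Seidel] macro 8: S0 reads c1=0 → after 3×micro: 0; S1 reads c0=0 → after 1×micro: 2 ⇒ (c0=0, c1=2)
[Gauss-Seidel] macro 9: S0 reads c1=2 → after 3×micro: 0; S1 reads c0=0 → after 1×micro: 1 ⇒ (c0=0, c1=1)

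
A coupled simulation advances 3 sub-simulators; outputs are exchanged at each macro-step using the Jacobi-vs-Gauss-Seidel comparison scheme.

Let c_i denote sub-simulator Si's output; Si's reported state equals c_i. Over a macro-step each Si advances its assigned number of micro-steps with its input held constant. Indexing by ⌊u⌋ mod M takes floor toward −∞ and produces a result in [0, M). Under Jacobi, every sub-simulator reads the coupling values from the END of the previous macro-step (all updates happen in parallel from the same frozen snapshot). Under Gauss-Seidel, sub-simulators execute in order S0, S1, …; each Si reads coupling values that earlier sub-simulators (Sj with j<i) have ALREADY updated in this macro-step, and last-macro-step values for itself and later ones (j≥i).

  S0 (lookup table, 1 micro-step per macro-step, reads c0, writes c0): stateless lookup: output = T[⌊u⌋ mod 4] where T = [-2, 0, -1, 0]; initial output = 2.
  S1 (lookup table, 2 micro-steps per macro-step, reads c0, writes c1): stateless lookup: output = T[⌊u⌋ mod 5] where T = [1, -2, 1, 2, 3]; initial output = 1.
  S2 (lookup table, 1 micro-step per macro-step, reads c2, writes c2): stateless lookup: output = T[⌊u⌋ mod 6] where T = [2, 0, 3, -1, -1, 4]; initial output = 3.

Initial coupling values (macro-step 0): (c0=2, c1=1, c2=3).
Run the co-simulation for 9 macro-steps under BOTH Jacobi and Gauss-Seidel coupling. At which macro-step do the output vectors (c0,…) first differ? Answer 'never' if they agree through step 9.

first divergence at macro-step: 1

[Jacobi] macro 1: S0 reads c0=2 → after 1×micro: -1; S1 reads c0=2 → after 2×micro: 1; S2 reads c2=3 → after 1×micro: -1 ⇒ (c0=-1, c1=1, c2=-1)
[Jacobi] macro 2: S0 reads c0=-1 → after 1×micro: 0; S1 reads c0=-1 → after 2×micro: 3; S2 reads c2=-1 → after 1×micro: 4 ⇒ (c0=0, c1=3, c2=4)
[Jacobi] macro 3: S0 reads c0=0 → after 1×micro: -2; S1 reads c0=0 → after 2×micro: 1; S2 reads c2=4 → after 1×micro: -1 ⇒ (c0=-2, c1=1, c2=-1)
[Jacobi] macro 4: S0 reads c0=-2 → after 1×micro: -1; S1 reads c0=-2 → after 2×micro: 2; S2 reads c2=-1 → after 1×micro: 4 ⇒ (c0=-1, c1=2, c2=4)
[Jacobi] macro 5: S0 reads c0=-1 → after 1×micro: 0; S1 reads c0=-1 → after 2×micro: 3; S2 reads c2=4 → after 1×micro: -1 ⇒ (c0=0, c1=3, c2=-1)
[Jacobi] macro 6: S0 reads c0=0 → after 1×micro: -2; S1 reads c0=0 → after 2×micro: 1; S2 reads c2=-1 → after 1×micro: 4 ⇒ (c0=-2, c1=1, c2=4)
[Jacobi] macro 7: S0 reads c0=-2 → after 1×micro: -1; S1 reads c0=-2 → after 2×micro: 2; S2 reads c2=4 → after 1×micro: -1 ⇒ (c0=-1, c1=2, c2=-1)
[Jacobi] macro 8: S0 reads c0=-1 → after 1×micro: 0; S1 reads c0=-1 → after 2×micro: 3; S2 reads c2=-1 → after 1×micro: 4 ⇒ (c0=0, c1=3, c2=4)
[Jacobi] macro 9: S0 reads c0=0 → after 1×micro: -2; S1 reads c0=0 → after 2×micro: 1; S2 reads c2=4 → after 1×micro: -1 ⇒ (c0=-2, c1=1, c2=-1)
[Gauss-Seidel] macro 1: S0 reads c0=2 → after 1×micro: -1; S1 reads c0=-1 → after 2×micro: 3; S2 reads c2=3 → after 1×micro: -1 ⇒ (c0=-1, c1=3, c2=-1)
[Gauss-Seidel] macro 2: S0 reads c0=-1 → after 1×micro: 0; S1 reads c0=0 → after 2×micro: 1; S2 reads c2=-1 → after 1×micro: 4 ⇒ (c0=0, c1=1, c2=4)
[Gauss-Seidel] macro 3: S0 reads c0=0 → after 1×micro: -2; S1 reads c0=-2 → after 2×micro: 2; S2 reads c2=4 → after 1×micro: -1 ⇒ (c0=-2, c1=2, c2=-1)
[Gauss-Seidel] macro 4: S0 reads c0=-2 → after 1×micro: -1; S1 reads c0=-1 → after 2×micro: 3; S2 reads c2=-1 → after 1×micro: 4 ⇒ (c0=-1, c1=3, c2=4)
[Gauss-Seidel] macro 5: S0 reads c0=-1 → after 1×micro: 0; S1 reads c0=0 → after 2×micro: 1; S2 reads c2=4 → after 1×micro: -1 ⇒ (c0=0, c1=1, c2=-1)
[Gauss-Seidel] macro 6: S0 reads c0=0 → after 1×micro: -2; S1 reads c0=-2 → after 2×micro: 2; S2 reads c2=-1 → after 1×micro: 4 ⇒ (c0=-2, c1=2, c2=4)
[Gauss-Seidel] macro 7: S0 reads c0=-2 → after 1×micro: -1; S1 reads c0=-1 → after 2×micro: 3; S2 reads c2=4 → after 1×micro: -1 ⇒ (c0=-1, c1=3, c2=-1)
[Gauss-Seidel] macro 8: S0 reads c0=-1 → after 1×micro: 0; S1 reads c0=0 → after 2×micro: 1; S2 reads c2=-1 → after 1×micro: 4 ⇒ (c0=0, c1=1, c2=4)
[Gauss-Seidel] macro 9: S0 reads c0=0 → after 1×micro: -2; S1 reads c0=-2 → after 2×micro: 2; S2 reads c2=4 → after 1×micro: -1 ⇒ (c0=-2, c1=2, c2=-1)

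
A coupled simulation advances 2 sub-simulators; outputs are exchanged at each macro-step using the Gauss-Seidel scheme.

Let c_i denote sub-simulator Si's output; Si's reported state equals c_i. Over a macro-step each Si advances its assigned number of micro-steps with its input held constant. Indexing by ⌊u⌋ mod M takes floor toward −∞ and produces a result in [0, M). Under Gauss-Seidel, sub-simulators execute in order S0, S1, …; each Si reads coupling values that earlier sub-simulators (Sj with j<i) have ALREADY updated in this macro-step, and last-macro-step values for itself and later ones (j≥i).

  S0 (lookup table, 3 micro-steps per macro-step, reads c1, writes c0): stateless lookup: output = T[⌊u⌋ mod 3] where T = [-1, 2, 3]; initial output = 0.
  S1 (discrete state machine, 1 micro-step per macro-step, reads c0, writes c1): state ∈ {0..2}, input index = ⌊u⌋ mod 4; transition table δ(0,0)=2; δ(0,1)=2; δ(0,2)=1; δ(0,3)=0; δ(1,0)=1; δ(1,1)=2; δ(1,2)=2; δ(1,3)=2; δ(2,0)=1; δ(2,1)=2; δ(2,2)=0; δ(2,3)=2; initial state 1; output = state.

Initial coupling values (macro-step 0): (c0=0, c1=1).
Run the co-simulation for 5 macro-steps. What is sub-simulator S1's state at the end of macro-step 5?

S1 state at macro-step 5 = 2

macro 1: S0 reads c1=1 → after 3×micro: 2; S1 reads c0=2 → after 1×micro: 2 ⇒ (c0=2, c1=2)
macro 2: S0 reads c1=2 → after 3×micro: 3; S1 reads c0=3 → after 1×micro: 2 ⇒ (c0=3, c1=2)
macro 3: S0 reads c1=2 → after 3×micro: 3; S1 reads c0=3 → after 1×micro: 2 ⇒ (c0=3, c1=2)
macro 4: S0 reads c1=2 → after 3×micro: 3; S1 reads c0=3 → after 1×micro: 2 ⇒ (c0=3, c1=2)
macro 5: S0 reads c1=2 → after 3×micro: 3; S1 reads c0=3 → after 1×micro: 2 ⇒ (c0=3, c1=2)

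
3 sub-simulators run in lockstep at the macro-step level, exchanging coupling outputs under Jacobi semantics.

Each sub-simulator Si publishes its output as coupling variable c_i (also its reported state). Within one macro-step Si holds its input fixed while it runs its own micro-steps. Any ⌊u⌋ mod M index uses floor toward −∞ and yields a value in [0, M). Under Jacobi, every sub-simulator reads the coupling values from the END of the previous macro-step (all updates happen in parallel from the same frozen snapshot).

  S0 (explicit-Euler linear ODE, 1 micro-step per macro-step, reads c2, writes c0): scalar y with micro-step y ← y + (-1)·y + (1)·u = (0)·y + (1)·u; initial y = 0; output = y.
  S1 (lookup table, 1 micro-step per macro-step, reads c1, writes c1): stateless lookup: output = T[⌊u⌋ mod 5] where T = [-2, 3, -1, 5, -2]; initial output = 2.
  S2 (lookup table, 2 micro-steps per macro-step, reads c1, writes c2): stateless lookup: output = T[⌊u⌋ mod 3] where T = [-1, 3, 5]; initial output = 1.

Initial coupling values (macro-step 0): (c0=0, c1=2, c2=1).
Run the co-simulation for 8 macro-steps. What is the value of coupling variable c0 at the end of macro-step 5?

c0 at macro-step 5 = 5

macro 1: S0 reads c2=1 → after 1×micro: 1; S1 reads c1=2 → after 1×micro: -1; S2 reads c1=2 → after 2×micro: 5 ⇒ (c0=1, c1=-1, c2=5)
macro 2: S0 reads c2=5 → after 1×micro: 5; S1 reads c1=-1 → after 1×micro: -2; S2 reads c1=-1 → after 2×micro: 5 ⇒ (c0=5, c1=-2, c2=5)
macro 3: S0 reads c2=5 → after 1×micro: 5; S1 reads c1=-2 → after 1×micro: 5; S2 reads c1=-2 → after 2×micro: 3 ⇒ (c0=5, c1=5, c2=3)
macro 4: S0 reads c2=3 → after 1×micro: 3; S1 reads c1=5 → after 1×micro: -2; S2 reads c1=5 → after 2×micro: 5 ⇒ (c0=3, c1=-2, c2=5)
macro 5: S0 reads c2=5 → after 1×micro: 5; S1 reads c1=-2 → after 1×micro: 5; S2 reads c1=-2 → after 2×micro: 3 ⇒ (c0=5, c1=5, c2=3)
macro 6: S0 reads c2=3 → after 1×micro: 3; S1 reads c1=5 → after 1×micro: -2; S2 reads c1=5 → after 2×micro: 5 ⇒ (c0=3, c1=-2, c2=5)
macro 7: S0 reads c2=5 → after 1×micro: 5; S1 reads c1=-2 → after 1×micro: 5; S2 reads c1=-2 → after 2×micro: 3 ⇒ (c0=5, c1=5, c2=3)
macro 8: S0 reads c2=3 → after 1×micro: 3; S1 reads c1=5 → after 1×micro: -2; S2 reads c1=5 → after 2×micro: 5 ⇒ (c0=3, c1=-2, c2=5)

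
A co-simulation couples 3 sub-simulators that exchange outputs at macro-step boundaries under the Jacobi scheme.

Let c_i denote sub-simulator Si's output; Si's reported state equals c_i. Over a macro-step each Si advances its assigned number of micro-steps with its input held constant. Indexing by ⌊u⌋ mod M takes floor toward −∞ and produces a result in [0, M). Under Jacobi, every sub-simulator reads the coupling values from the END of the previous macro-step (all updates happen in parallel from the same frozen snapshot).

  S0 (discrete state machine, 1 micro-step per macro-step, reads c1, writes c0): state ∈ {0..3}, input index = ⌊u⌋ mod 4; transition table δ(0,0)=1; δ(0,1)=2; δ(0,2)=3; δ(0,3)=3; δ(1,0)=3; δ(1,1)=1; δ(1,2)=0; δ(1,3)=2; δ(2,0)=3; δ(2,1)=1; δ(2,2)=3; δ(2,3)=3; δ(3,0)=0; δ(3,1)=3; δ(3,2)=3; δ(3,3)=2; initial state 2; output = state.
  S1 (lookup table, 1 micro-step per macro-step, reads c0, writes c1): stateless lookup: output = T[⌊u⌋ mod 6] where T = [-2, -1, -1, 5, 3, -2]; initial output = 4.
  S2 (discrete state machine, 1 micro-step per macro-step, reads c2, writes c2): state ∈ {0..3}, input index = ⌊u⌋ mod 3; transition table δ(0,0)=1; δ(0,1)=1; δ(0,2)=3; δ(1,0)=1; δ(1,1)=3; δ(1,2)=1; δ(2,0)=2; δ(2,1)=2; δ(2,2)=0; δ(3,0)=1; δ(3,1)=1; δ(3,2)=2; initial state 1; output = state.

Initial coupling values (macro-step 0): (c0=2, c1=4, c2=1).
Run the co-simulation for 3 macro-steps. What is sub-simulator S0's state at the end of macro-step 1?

S0 state at macro-step 1 = 3

macro 1: S0 reads c1=4 → after 1×micro: 3; S1 reads c0=2 → after 1×micro: -1; S2 reads c2=1 → after 1×micro: 3 ⇒ (c0=3, c1=-1, c2=3)
macro 2: S0 reads c1=-1 → after 1×micro: 2; S1 reads c0=3 → after 1×micro: 5; S2 reads c2=3 → after 1×micro: 1 ⇒ (c0=2, c1=5, c2=1)
macro 3: S0 reads c1=5 → after 1×micro: 1; S1 reads c0=2 → after 1×micro: -1; S2 reads c2=1 → after 1×micro: 3 ⇒ (c0=1, c1=-1, c2=3)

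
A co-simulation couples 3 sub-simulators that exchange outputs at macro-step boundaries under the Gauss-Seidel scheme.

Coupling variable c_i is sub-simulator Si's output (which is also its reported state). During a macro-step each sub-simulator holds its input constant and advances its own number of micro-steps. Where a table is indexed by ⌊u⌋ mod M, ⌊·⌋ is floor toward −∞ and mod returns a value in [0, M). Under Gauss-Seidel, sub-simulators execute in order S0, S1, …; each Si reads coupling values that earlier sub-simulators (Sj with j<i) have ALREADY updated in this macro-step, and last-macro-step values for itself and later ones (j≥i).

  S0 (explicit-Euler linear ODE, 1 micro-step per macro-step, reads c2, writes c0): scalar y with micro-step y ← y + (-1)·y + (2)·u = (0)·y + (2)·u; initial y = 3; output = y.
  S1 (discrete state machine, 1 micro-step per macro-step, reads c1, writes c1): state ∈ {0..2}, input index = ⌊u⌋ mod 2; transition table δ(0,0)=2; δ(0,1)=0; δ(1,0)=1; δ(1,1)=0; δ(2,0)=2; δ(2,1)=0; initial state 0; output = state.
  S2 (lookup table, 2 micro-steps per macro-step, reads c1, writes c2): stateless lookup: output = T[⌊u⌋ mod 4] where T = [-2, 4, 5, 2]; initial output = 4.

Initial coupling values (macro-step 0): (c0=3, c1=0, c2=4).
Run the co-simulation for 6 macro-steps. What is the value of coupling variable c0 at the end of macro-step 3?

macro 1: S0 reads c2=4 → after 1×micro: 8; S1 reads c1=0 → after 1×micro: 2; S2 reads c1=2 → after 2×micro: 5 ⇒ (c0=8, c1=2, c2=5)
macro 2: S0 reads c2=5 → after 1×micro: 10; S1 reads c1=2 → after 1×micro: 2; S2 reads c1=2 → after 2×micro: 5 ⇒ (c0=10, c1=2, c2=5)
macro 3: S0 reads c2=5 → after 1×micro: 10; S1 reads c1=2 → after 1×micro: 2; S2 reads c1=2 → after 2×micro: 5 ⇒ (c0=10, c1=2, c2=5)
macro 4: S0 reads c2=5 → after 1×micro: 10; S1 reads c1=2 → after 1×micro: 2; S2 reads c1=2 → after 2×micro: 5 ⇒ (c0=10, c1=2, c2=5)
macro 5: S0 reads c2=5 → after 1×micro: 10; S1 reads c1=2 → after 1×micro: 2; S2 reads c1=2 → after 2×micro: 5 ⇒ (c0=10, c1=2, c2=5)
macro 6: S0 reads c2=5 → after 1×micro: 10; S1 reads c1=2 → after 1×micro: 2; S2 reads c1=2 → after 2×micro: 5 ⇒ (c0=10, c1=2, c2=5)

c0 at macro-step 3 = 10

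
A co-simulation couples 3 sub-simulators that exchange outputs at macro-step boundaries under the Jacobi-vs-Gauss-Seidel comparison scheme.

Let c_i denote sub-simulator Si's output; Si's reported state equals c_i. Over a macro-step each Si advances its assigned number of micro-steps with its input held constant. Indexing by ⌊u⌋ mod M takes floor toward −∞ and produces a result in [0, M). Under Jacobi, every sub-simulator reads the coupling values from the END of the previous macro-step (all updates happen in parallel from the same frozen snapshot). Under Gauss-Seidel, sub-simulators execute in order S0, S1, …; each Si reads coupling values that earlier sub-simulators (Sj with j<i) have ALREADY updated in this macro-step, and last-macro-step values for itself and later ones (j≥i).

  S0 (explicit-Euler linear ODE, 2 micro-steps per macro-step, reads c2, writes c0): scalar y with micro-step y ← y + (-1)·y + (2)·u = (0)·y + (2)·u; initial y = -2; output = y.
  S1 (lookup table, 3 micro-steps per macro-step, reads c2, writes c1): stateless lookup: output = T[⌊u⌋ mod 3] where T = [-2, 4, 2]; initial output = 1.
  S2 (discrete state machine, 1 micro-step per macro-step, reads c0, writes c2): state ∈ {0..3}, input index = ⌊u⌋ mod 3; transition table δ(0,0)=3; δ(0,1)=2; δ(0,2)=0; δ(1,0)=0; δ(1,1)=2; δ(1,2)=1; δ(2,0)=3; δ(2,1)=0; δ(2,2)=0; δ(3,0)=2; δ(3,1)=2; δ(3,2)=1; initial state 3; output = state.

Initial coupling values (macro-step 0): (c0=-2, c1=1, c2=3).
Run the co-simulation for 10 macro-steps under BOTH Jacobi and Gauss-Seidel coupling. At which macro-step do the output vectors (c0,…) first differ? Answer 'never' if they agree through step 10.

[Jacobi] macro 1: S0 reads c2=3 → after 2×micro: 6; S1 reads c2=3 → after 3×micro: -2; S2 reads c0=-2 → after 1×micro: 2 ⇒ (c0=6, c1=-2, c2=2)
[Jacobi] macro 2: S0 reads c2=2 → after 2×micro: 4; S1 reads c2=2 → after 3×micro: 2; S2 reads c0=6 → after 1×micro: 3 ⇒ (c0=4, c1=2, c2=3)
[Jacobi] macro 3: S0 reads c2=3 → after 2×micro: 6; S1 reads c2=3 → after 3×micro: -2; S2 reads c0=4 → after 1×micro: 2 ⇒ (c0=6, c1=-2, c2=2)
[Jacobi] macro 4: S0 reads c2=2 → after 2×micro: 4; S1 reads c2=2 → after 3×micro: 2; S2 reads c0=6 → after 1×micro: 3 ⇒ (c0=4, c1=2, c2=3)
[Jacobi] macro 5: S0 reads c2=3 → after 2×micro: 6; S1 reads c2=3 → after 3×micro: -2; S2 reads c0=4 → after 1×micro: 2 ⇒ (c0=6, c1=-2, c2=2)
[Jacobi] macro 6: S0 reads c2=2 → after 2×micro: 4; S1 reads c2=2 → after 3×micro: 2; S2 reads c0=6 → after 1×micro: 3 ⇒ (c0=4, c1=2, c2=3)
[Jacobi] macro 7: S0 reads c2=3 → after 2×micro: 6; S1 reads c2=3 → after 3×micro: -2; S2 reads c0=4 → after 1×micro: 2 ⇒ (c0=6, c1=-2, c2=2)
[Jacobi] macro 8: S0 reads c2=2 → after 2×micro: 4; S1 reads c2=2 → after 3×micro: 2; S2 reads c0=6 → after 1×micro: 3 ⇒ (c0=4, c1=2, c2=3)
[Jacobi] macro 9: S0 reads c2=3 → after 2×micro: 6; S1 reads c2=3 → after 3×micro: -2; S2 reads c0=4 → after 1×micro: 2 ⇒ (c0=6, c1=-2, c2=2)
[Jacobi] macro 10: S0 reads c2=2 → after 2×micro: 4; S1 reads c2=2 → after 3×micro: 2; S2 reads c0=6 → after 1×micro: 3 ⇒ (c0=4, c1=2, c2=3)
[Gauss-Seidel] macro 1: S0 reads c2=3 → after 2×micro: 6; S1 reads c2=3 → after 3×micro: -2; S2 reads c0=6 → after 1×micro: 2 ⇒ (c0=6, c1=-2, c2=2)
[Gauss-Seidel] macro 2: S0 reads c2=2 → after 2×micro: 4; S1 reads c2=2 → after 3×micro: 2; S2 reads c0=4 → after 1×micro: 0 ⇒ (c0=4, c1=2, c2=0)
[Gauss-Seidel] macro 3: S0 reads c2=0 → after 2×micro: 0; S1 reads c2=0 → after 3×micro: -2; S2 reads c0=0 → after 1×micro: 3 ⇒ (c0=0, c1=-2, c2=3)
[Gauss-Seidel] macro 4: S0 reads c2=3 → after 2×micro: 6; S1 reads c2=3 → after 3×micro: -2; S2 reads c0=6 → after 1×micro: 2 ⇒ (c0=6, c1=-2, c2=2)
[Gauss-Seidel] macro 5: S0 reads c2=2 → after 2×micro: 4; S1 reads c2=2 → after 3×micro: 2; S2 reads c0=4 → after 1×micro: 0 ⇒ (c0=4, c1=2, c2=0)
[Gauss-Seidel] macro 6: S0 reads c2=0 → after 2×micro: 0; S1 reads c2=0 → after 3×micro: -2; S2 reads c0=0 → after 1×micro: 3 ⇒ (c0=0, c1=-2, c2=3)
[Gauss-Seidel] macro 7: S0 reads c2=3 → after 2×micro: 6; S1 reads c2=3 → after 3×micro: -2; S2 reads c0=6 → after 1×micro: 2 ⇒ (c0=6, c1=-2, c2=2)
[Gauss-Seidel] macro 8: S0 reads c2=2 → after 2×micro: 4; S1 reads c2=2 → after 3×micro: 2; S2 reads c0=4 → after 1×micro: 0 ⇒ (c0=4, c1=2, c2=0)
[Gauss-Seidel] macro 9: S0 reads c2=0 → after 2×micro: 0; S1 reads c2=0 → after 3×micro: -2; S2 reads c0=0 → after 1×micro: 3 ⇒ (c0=0, c1=-2, c2=3)
[Gauss-Seidel] macro 10: S0 reads c2=3 → after 2×micro: 6; S1 reads c2=3 → after 3×micro: -2; S2 reads c0=6 → after 1×micro: 2 ⇒ (c0=6, c1=-2, c2=2)

first divergence at macro-step: 2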